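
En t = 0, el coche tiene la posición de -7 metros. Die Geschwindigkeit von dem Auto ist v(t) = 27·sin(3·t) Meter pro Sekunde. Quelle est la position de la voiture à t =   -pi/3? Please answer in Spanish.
Para resolver esto, necesitamos tomar 1 integral de nuestra ecuación de la velocidad v(t) = 27·sin(3·t). Tomando ∫v(t)dt y aplicando x(0) = -7, encontramos x(t) = 2 - 9·cos(3·t). Usando x(t) = 2 - 9·cos(3·t) y sustituyendo t = -pi/3, encontramos x = 11.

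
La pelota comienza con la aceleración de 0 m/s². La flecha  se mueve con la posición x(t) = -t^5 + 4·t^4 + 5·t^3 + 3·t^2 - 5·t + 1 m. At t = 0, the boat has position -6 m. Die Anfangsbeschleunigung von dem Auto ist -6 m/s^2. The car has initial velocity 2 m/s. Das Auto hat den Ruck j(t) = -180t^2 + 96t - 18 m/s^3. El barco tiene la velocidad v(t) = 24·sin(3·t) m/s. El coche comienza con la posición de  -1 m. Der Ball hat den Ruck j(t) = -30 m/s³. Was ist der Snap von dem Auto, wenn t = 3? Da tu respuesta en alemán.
Um dies zu lösen, müssen wir 1 Ableitung unserer Gleichung für den Ruck j(t) = -180·t^2 + 96·t - 18 nehmen. Mit d/dt von j(t) finden wir s(t) = 96 - 360·t. Aus der Gleichung für den Snap s(t) = 96 - 360·t, setzen wir t = 3 ein und erhalten s = -984.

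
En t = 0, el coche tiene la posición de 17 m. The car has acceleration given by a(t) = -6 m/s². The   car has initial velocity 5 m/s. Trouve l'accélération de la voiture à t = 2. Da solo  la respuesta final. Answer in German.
Die Beschleunigung bei t = 2 ist a = -6.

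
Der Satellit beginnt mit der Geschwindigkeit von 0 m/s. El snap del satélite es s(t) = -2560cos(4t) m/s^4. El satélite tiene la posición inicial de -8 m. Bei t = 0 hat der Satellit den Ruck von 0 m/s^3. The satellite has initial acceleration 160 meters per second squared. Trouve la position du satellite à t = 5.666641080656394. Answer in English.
We must find the antiderivative of our snap equation s(t) = -2560·cos(4·t) 4 times. The integral of snap, with j(0) = 0, gives jerk: j(t) = -640·sin(4·t). Integrating jerk and using the initial condition a(0) = 160, we get a(t) = 160·cos(4·t). The antiderivative of acceleration is velocity. Using v(0) = 0, we get v(t) = 40·sin(4·t). Finding the integral of v(t) and using x(0) = -8: x(t) = 2 - 10·cos(4·t). We have position x(t) = 2 - 10·cos(4·t). Substituting t = 5.666641080656394: x(5.666641080656394) = 9.80447084173577.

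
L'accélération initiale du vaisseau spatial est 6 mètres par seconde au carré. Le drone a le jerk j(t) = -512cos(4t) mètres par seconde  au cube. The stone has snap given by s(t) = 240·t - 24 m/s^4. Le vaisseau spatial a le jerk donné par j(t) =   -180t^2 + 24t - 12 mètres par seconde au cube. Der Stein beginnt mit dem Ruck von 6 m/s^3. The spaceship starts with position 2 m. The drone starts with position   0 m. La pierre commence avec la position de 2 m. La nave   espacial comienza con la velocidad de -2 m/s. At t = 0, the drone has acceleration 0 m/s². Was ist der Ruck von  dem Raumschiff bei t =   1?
Mit j(t) = -180·t^2 + 24·t - 12 und Einsetzen von t = 1, finden wir j = -168.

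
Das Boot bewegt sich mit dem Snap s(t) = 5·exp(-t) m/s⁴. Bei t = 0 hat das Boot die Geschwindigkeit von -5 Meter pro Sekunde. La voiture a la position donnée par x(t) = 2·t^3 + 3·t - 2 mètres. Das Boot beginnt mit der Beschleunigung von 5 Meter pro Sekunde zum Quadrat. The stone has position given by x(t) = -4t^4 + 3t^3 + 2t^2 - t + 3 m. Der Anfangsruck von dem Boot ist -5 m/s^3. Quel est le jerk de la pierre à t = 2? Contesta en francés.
Nous devons dériver notre équation de la position x(t) = -4·t^4 + 3·t^3 + 2·t^2 - t + 3 3 fois. En dérivant la position, nous obtenons la vitesse: v(t) = -16·t^3 + 9·t^2 + 4·t - 1. En prenant d/dt de v(t), nous trouvons a(t) = -48·t^2 + 18·t + 4. En prenant d/dt de a(t), nous trouvons j(t) = 18 - 96·t. Nous avons le jerk j(t) = 18 - 96·t. En substituant t = 2: j(2) = -174.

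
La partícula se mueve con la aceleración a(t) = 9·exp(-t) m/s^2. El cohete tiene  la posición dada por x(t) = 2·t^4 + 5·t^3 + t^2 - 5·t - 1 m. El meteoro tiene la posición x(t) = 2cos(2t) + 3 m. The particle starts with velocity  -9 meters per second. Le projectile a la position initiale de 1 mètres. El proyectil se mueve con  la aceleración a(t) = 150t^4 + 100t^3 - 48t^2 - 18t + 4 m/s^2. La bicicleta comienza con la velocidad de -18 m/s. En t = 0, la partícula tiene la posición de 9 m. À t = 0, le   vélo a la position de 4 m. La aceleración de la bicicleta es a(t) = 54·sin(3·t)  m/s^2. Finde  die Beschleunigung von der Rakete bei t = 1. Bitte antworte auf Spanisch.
Debemos derivar nuestra ecuación de la posición x(t) = 2·t^4 + 5·t^3 + t^2 - 5·t - 1 2 veces. Derivando la posición, obtenemos la velocidad: v(t) = 8·t^3 + 15·t^2 + 2·t - 5. Tomando d/dt de v(t), encontramos a(t) = 24·t^2 + 30·t + 2. Tenemos la aceleración a(t) = 24·t^2 + 30·t + 2. Sustituyendo t = 1: a(1) = 56.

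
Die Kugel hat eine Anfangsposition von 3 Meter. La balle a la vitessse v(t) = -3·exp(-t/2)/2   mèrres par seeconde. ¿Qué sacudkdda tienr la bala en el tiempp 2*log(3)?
Debemos derivar nuestra ecuación de la velocidad v(t) = -3·exp(-t/2)/2 2 veces. Tomando d/dt de v(t), encontramos a(t) = 3·exp(-t/2)/4. Derivando la aceleración, obtenemos la sacudida: j(t) = -3·exp(-t/2)/8. Tenemos la sacudida j(t) = -3·exp(-t/2)/8. Sustituyendo t = 2*log(3): j(2*log(3)) = -1/8.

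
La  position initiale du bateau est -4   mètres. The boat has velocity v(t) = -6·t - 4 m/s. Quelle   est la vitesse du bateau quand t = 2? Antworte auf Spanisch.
De la ecuación de la velocidad v(t) = -6·t - 4, sustituimos t = 2 para obtener v = -16.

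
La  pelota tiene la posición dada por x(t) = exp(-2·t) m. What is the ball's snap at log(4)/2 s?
We must differentiate our position equation x(t) = exp(-2·t) 4 times. The derivative of position gives velocity: v(t) = -2·exp(-2·t). The derivative of velocity gives acceleration: a(t) = 4·exp(-2·t). Differentiating acceleration, we get jerk: j(t) = -8·exp(-2·t). Taking d/dt of j(t), we find s(t) = 16·exp(-2·t). From the given snap equation s(t) = 16·exp(-2·t), we substitute t = log(4)/2 to get s = 4.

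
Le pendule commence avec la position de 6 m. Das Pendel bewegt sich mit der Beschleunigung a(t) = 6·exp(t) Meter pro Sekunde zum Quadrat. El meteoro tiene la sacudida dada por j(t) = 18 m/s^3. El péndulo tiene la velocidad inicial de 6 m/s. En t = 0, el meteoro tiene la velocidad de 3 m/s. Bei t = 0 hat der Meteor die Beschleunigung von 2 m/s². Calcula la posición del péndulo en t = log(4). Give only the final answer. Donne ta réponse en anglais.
At t = log(4), x = 24.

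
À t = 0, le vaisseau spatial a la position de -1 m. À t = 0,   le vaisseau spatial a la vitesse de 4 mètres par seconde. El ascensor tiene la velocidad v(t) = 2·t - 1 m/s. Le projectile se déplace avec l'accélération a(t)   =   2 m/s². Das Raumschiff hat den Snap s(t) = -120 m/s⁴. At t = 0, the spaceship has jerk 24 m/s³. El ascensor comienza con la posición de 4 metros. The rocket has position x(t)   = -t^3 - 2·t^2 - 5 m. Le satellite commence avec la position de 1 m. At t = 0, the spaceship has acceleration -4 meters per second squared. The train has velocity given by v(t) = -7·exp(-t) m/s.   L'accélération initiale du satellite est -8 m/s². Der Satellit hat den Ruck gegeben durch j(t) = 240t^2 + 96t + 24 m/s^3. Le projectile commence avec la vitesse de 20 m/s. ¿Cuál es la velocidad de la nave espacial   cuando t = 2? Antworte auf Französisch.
Nous devons trouver l'intégrale de notre équation du snap s(t) = -120 3 fois. En prenant ∫s(t)dt et en appliquant j(0) = 24, nous trouvons j(t) = 24 - 120·t. La primitive du jerk, avec a(0) = -4, donne l'accélération: a(t) = -60·t^2 + 24·t - 4. En prenant ∫a(t)dt et en appliquant v(0) = 4, nous trouvons v(t) = -20·t^3 + 12·t^2 - 4·t + 4. En utilisant v(t) = -20·t^3 + 12·t^2 - 4·t + 4 et en substituant t = 2, nous trouvons v = -116.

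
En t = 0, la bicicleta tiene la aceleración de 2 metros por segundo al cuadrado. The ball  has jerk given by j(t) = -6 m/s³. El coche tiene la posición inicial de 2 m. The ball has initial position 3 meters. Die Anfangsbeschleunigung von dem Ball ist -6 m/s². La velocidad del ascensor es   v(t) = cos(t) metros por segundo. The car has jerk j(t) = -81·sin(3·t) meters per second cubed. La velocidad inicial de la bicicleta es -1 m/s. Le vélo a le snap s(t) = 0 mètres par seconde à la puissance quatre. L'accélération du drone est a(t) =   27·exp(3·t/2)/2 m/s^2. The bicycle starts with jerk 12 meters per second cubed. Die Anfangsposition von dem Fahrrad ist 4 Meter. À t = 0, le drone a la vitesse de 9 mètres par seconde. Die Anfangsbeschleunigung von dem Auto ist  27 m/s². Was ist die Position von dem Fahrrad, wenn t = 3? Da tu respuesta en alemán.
Ausgehend von dem Snap s(t) = 0, nehmen wir 4 Integrale. Das Integral von dem Snap ist der Ruck. Mit j(0) = 12 erhalten wir j(t) = 12. Die Stammfunktion von dem Ruck ist die Beschleunigung. Mit a(0) = 2 erhalten wir a(t) = 12·t + 2. Das Integral von der Beschleunigung ist die Geschwindigkeit. Mit v(0) = -1 erhalten wir v(t) = 6·t^2 + 2·t - 1. Durch Integration von der Geschwindigkeit und Verwendung der Anfangsbedingung x(0) = 4, erhalten wir x(t) = 2·t^3 + t^2 - t + 4. Aus der Gleichung für die Position x(t) = 2·t^3 + t^2 - t + 4, setzen wir t = 3 ein und erhalten x = 64.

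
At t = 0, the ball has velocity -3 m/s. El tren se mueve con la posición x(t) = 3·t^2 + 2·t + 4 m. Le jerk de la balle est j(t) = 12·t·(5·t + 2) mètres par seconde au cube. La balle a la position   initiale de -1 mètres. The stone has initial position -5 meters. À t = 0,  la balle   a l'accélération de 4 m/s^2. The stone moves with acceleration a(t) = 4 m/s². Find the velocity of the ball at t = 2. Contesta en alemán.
Wir müssen die Stammfunktion unserer Gleichung für den Ruck j(t) = 12·t·(5·t + 2) 2-mal finden. Das Integral von dem Ruck ist die Beschleunigung. Mit a(0) = 4 erhalten wir a(t) = 20·t^3 + 12·t^2 + 4. Die Stammfunktion von der Beschleunigung ist die Geschwindigkeit. Mit v(0) = -3 erhalten wir v(t) = 5·t^4 + 4·t^3 + 4·t - 3. Wir haben die Geschwindigkeit v(t) = 5·t^4 + 4·t^3 + 4·t - 3. Durch Einsetzen von t = 2: v(2) = 117.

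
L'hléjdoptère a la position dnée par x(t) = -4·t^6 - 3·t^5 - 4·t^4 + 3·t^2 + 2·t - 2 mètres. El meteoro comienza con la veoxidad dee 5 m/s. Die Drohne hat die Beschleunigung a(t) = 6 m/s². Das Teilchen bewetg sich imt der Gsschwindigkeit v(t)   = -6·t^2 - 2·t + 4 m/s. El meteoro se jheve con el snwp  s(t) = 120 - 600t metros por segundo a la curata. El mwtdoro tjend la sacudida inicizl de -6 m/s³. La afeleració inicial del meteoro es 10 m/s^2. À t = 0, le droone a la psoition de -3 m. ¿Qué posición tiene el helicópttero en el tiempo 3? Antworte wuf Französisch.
En utilisant x(t) = -4·t^6 - 3·t^5 - 4·t^4 + 3·t^2 + 2·t - 2 et en substituant t = 3, nous trouvons x = -3938.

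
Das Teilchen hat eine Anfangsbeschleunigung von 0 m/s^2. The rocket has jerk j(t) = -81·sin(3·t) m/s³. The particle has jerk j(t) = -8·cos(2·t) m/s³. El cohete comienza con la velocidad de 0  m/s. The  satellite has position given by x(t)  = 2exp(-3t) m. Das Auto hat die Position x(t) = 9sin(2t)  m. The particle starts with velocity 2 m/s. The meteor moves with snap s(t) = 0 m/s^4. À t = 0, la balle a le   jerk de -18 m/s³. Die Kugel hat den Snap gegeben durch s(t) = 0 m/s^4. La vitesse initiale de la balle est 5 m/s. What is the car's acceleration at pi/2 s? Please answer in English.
To solve this, we need to take 2 derivatives of our position equation x(t) = 9·sin(2·t). Taking d/dt of x(t), we find v(t) = 18·cos(2·t). Taking d/dt of v(t), we find a(t) = -36·sin(2·t). Using a(t) = -36·sin(2·t) and substituting t = pi/2, we find a = 0.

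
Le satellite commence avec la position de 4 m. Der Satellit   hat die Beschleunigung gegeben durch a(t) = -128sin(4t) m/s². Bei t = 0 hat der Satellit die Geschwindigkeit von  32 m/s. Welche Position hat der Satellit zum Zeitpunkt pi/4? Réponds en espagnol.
Para resolver esto, necesitamos tomar 2 integrales de nuestra ecuación de la aceleración a(t) = -128·sin(4·t). Integrando la aceleración y usando la condición inicial v(0) = 32, obtenemos v(t) = 32·cos(4·t). Tomando ∫v(t)dt y aplicando x(0) = 4, encontramos x(t) = 8·sin(4·t) + 4. Usando x(t) = 8·sin(4·t) + 4 y sustituyendo t = pi/4, encontramos x = 4.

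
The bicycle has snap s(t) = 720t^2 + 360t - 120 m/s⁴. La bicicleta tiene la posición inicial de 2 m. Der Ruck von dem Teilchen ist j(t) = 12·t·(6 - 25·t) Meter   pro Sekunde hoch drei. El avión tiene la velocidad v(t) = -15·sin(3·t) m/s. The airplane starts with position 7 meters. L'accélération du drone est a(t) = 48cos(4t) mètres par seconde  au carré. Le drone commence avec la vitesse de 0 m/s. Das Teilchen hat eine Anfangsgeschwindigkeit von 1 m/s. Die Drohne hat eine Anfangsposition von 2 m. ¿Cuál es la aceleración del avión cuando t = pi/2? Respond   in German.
Um dies zu lösen, müssen wir 1 Ableitung unserer Gleichung für die Geschwindigkeit v(t) = -15·sin(3·t) nehmen. Die Ableitung von der Geschwindigkeit ergibt die Beschleunigung: a(t) = -45·cos(3·t). Aus der Gleichung für die Beschleunigung a(t) = -45·cos(3·t), setzen wir t = pi/2 ein und erhalten a = 0.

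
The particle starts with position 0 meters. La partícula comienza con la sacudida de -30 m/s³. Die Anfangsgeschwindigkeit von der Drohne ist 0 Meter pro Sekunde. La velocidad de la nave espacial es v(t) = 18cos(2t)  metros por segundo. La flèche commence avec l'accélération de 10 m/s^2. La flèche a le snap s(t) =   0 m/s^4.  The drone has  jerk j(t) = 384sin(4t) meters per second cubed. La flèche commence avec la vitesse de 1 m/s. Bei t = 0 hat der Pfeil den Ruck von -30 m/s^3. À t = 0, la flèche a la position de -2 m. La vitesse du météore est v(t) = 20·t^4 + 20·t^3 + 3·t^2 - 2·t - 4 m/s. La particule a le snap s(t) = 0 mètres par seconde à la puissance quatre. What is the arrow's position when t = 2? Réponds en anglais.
We must find the integral of our snap equation s(t) = 0 4 times. Integrating snap and using the initial condition j(0) = -30, we get j(t) = -30. The integral of jerk is acceleration. Using a(0) = 10, we get a(t) = 10 - 30·t. The integral of acceleration is velocity. Using v(0) = 1, we get v(t) = -15·t^2 + 10·t + 1. The integral of velocity, with x(0) = -2, gives position: x(t) = -5·t^3 + 5·t^2 + t - 2. Using x(t) = -5·t^3 + 5·t^2 + t - 2 and substituting t = 2, we find x = -20.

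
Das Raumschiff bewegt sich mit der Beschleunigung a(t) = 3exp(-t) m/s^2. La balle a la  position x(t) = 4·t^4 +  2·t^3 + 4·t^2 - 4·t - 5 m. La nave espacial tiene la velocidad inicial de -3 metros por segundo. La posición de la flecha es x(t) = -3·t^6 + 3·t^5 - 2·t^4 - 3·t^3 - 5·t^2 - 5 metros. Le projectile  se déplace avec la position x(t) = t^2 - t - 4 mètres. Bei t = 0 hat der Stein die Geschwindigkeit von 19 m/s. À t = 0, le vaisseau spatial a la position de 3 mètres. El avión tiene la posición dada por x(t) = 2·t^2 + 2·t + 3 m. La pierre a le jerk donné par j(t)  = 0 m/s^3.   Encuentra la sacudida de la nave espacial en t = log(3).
Debemos derivar nuestra ecuación de la aceleración a(t) = 3·exp(-t) 1 vez. Derivando la aceleración, obtenemos la sacudida: j(t) = -3·exp(-t). Tenemos la sacudida j(t) = -3·exp(-t). Sustituyendo t = log(3): j(log(3)) = -1.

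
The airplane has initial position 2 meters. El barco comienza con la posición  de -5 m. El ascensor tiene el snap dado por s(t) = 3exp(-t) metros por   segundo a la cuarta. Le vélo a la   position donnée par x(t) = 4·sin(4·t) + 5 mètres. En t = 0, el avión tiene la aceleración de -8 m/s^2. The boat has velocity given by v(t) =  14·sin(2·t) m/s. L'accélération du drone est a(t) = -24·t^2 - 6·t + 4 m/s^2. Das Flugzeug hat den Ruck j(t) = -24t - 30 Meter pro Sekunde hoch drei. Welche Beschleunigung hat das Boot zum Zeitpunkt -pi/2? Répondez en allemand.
Wir müssen unsere Gleichung für die Geschwindigkeit v(t) = 14·sin(2·t) 1-mal ableiten. Durch Ableiten von der Geschwindigkeit erhalten wir die Beschleunigung: a(t) = 28·cos(2·t). Mit a(t) = 28·cos(2·t) und Einsetzen von t = -pi/2, finden wir a = -28.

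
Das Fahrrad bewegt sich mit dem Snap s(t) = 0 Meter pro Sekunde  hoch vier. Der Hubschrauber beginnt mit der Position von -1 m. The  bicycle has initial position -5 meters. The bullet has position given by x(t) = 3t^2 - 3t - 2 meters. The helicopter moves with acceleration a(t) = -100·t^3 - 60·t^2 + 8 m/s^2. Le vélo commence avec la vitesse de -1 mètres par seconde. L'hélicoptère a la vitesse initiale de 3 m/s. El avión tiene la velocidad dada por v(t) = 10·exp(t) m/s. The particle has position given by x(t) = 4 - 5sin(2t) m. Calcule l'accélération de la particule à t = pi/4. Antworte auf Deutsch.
Um dies zu lösen, müssen wir 2 Ableitungen unserer Gleichung für die Position x(t) = 4 - 5·sin(2·t) nehmen. Die Ableitung von der Position ergibt die Geschwindigkeit: v(t) = -10·cos(2·t). Die Ableitung von der Geschwindigkeit ergibt die Beschleunigung: a(t) = 20·sin(2·t). Mit a(t) = 20·sin(2·t) und Einsetzen von t = pi/4, finden wir a = 20.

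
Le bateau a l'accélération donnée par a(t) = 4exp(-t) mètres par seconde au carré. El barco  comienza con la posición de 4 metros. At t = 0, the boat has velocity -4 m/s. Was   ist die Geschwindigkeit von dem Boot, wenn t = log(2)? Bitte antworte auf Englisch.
To solve this, we need to take 1 antiderivative of our acceleration equation a(t) = 4·exp(-t). Finding the antiderivative of a(t) and using v(0) = -4: v(t) = -4·exp(-t). From the given velocity equation v(t) = -4·exp(-t), we substitute t = log(2) to get v = -2.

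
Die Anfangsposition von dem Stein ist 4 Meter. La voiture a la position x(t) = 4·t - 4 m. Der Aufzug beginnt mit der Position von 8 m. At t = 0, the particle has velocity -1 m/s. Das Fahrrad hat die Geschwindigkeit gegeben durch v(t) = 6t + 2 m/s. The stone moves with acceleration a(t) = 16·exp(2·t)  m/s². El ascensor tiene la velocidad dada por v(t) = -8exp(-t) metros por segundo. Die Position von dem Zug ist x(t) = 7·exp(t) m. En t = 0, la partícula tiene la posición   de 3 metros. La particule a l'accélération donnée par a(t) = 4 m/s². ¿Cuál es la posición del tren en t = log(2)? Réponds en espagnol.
De la ecuación de la posición x(t) = 7·exp(t), sustituimos t = log(2) para obtener x = 14.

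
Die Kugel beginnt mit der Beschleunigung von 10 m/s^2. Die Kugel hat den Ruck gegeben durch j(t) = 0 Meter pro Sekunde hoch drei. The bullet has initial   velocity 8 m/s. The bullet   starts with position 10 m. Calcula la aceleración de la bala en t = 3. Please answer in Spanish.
Para resolver esto, necesitamos tomar 1 antiderivada de nuestra ecuación de la sacudida j(t) = 0. La antiderivada de la sacudida, con a(0) = 10, da la aceleración: a(t) = 10. Tenemos la aceleración a(t) = 10. Sustituyendo t = 3: a(3) = 10.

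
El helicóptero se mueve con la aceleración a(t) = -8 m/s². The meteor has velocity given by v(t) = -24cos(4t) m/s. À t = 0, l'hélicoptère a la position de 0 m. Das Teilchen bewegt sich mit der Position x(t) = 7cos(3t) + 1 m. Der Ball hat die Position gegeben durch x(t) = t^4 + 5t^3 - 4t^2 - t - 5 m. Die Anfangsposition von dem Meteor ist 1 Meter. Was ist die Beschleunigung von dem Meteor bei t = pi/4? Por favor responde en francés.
En partant de la vitesse v(t) = -24·cos(4·t), nous prenons 1 dérivée. En dérivant la vitesse, nous obtenons l'accélération: a(t) = 96·sin(4·t). Nous avons l'accélération a(t) = 96·sin(4·t). En substituant t = pi/4: a(pi/4) = 0.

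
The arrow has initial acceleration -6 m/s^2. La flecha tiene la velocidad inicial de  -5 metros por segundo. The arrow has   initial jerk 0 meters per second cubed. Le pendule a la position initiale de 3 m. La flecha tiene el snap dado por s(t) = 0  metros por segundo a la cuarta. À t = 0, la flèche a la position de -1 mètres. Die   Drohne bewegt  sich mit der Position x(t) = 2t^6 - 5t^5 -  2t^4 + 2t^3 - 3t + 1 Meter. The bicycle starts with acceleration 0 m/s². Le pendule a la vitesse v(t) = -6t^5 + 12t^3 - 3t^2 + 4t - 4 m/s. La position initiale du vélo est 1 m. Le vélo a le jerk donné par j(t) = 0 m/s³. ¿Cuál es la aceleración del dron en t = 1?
Partiendo de la posición x(t) = 2·t^6 - 5·t^5 - 2·t^4 + 2·t^3 - 3·t + 1, tomamos 2 derivadas. La derivada de la posición da la velocidad: v(t) = 12·t^5 - 25·t^4 - 8·t^3 + 6·t^2 - 3. La derivada de la velocidad da la aceleración: a(t) = 60·t^4 - 100·t^3 - 24·t^2 + 12·t. Usando a(t) = 60·t^4 - 100·t^3 - 24·t^2 + 12·t y sustituyendo t = 1, encontramos a = -52.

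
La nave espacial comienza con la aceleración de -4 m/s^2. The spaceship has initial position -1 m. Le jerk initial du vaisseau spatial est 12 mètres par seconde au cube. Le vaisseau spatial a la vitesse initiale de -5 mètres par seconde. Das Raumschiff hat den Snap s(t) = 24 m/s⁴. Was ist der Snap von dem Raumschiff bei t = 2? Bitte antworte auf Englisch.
We have snap s(t) = 24. Substituting t = 2: s(2) = 24.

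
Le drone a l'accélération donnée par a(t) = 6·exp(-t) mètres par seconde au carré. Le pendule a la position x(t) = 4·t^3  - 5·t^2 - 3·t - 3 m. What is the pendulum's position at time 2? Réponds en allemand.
Wir haben die Position x(t) = 4·t^3 - 5·t^2 - 3·t - 3. Durch Einsetzen von t = 2: x(2) = 3.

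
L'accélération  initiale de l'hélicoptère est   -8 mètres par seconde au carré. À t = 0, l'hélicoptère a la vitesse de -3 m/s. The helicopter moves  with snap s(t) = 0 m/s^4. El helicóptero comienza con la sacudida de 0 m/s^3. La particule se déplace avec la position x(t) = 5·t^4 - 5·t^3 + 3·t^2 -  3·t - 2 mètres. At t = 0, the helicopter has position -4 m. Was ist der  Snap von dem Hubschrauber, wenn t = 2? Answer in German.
Wir haben den Snap s(t) = 0. Durch Einsetzen von t = 2: s(2) = 0.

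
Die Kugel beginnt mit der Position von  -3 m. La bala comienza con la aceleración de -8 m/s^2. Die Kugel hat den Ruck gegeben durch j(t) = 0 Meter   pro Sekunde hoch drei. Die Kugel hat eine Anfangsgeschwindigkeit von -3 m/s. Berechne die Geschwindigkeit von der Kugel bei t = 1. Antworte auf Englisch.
Starting from jerk j(t) = 0, we take 2 antiderivatives. The antiderivative of jerk, with a(0) = -8, gives acceleration: a(t) = -8. Integrating acceleration and using the initial condition v(0) = -3, we get v(t) = -8·t - 3. Using v(t) = -8·t - 3 and substituting t = 1, we find v = -11.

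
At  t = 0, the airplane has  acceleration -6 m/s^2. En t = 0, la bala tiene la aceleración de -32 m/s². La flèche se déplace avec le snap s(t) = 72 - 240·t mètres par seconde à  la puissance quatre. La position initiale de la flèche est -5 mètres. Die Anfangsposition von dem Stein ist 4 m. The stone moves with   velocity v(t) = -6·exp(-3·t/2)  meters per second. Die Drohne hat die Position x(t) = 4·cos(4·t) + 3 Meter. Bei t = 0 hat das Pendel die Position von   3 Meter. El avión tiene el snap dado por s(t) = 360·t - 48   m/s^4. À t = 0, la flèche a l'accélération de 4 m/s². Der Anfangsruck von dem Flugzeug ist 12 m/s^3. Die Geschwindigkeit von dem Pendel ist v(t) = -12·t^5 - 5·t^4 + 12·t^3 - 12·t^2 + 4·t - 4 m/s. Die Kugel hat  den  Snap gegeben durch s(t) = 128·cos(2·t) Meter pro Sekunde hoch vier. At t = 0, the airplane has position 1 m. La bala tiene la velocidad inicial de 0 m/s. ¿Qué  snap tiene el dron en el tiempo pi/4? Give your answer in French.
Pour résoudre ceci, nous devons prendre 4 dérivées de notre équation de la position x(t) = 4·cos(4·t) + 3. La dérivée de la position donne la vitesse: v(t) = -16·sin(4·t). La dérivée de la vitesse donne l'accélération: a(t) = -64·cos(4·t). En prenant d/dt de a(t), nous trouvons j(t) = 256·sin(4·t). En prenant d/dt de j(t), nous trouvons s(t) = 1024·cos(4·t). En utilisant s(t) = 1024·cos(4·t) et en substituant t = pi/4, nous trouvons s = -1024.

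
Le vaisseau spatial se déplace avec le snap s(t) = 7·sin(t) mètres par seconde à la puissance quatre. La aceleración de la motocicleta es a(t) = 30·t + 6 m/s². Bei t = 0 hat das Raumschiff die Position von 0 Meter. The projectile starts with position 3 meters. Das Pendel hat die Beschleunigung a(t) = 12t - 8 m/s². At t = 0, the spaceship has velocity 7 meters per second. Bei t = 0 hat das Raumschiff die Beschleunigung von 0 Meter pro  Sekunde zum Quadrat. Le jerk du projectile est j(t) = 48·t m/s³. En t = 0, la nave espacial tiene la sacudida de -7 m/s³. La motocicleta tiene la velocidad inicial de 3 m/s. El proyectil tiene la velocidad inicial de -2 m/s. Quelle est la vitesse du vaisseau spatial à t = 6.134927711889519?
Nous devons intégrer notre équation du snap s(t) = 7·sin(t) 3 fois. En intégrant le snap et en utilisant la condition initiale j(0) = -7, nous obtenons j(t) = -7·cos(t). La primitive du jerk est l'accélération. En utilisant a(0) = 0, nous obtenons a(t) = -7·sin(t). En intégrant l'accélération et en utilisant la condition initiale v(0) = 7, nous obtenons v(t) = 7·cos(t). De l'équation de la vitesse v(t) = 7·cos(t), nous substituons t = 6.134927711889519 pour obtenir v = 6.92320970998165.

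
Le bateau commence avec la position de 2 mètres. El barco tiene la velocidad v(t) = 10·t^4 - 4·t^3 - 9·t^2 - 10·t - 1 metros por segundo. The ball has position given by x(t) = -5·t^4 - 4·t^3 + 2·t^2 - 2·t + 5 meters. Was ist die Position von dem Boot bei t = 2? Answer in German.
Wir müssen das Integral unserer Gleichung für die Geschwindigkeit v(t) = 10·t^4 - 4·t^3 - 9·t^2 - 10·t - 1 1-mal finden. Mit ∫v(t)dt und Anwendung von x(0) = 2, finden wir x(t) = 2·t^5 - t^4 - 3·t^3 - 5·t^2 - t + 2. Wir haben die Position x(t) = 2·t^5 - t^4 - 3·t^3 - 5·t^2 - t + 2. Durch Einsetzen von t = 2: x(2) = 4.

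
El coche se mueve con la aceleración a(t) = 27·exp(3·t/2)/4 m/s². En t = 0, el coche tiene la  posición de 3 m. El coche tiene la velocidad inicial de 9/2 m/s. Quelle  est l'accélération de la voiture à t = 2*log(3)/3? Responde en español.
Usando a(t) = 27·exp(3·t/2)/4 y sustituyendo t = 2*log(3)/3, encontramos a = 81/4.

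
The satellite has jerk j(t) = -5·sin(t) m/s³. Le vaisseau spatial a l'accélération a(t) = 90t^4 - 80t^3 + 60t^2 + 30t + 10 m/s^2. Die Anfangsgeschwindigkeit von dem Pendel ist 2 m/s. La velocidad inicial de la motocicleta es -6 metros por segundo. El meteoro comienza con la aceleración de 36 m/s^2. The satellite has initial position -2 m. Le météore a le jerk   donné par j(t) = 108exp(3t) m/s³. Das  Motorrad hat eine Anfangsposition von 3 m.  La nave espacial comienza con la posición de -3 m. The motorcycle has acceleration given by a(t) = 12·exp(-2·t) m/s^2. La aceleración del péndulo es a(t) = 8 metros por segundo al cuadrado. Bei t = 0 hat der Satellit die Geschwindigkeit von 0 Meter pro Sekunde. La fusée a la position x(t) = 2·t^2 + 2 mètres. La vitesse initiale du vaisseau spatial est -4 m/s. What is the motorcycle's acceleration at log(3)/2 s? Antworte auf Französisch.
Nous avons l'accélération a(t) = 12·exp(-2·t). En substituant t = log(3)/2: a(log(3)/2) = 4.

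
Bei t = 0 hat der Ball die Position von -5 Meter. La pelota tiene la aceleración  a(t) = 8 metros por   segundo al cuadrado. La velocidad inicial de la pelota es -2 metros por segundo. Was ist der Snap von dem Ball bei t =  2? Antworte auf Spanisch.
Para resolver esto, necesitamos tomar 2 derivadas de nuestra ecuación de la aceleración a(t) = 8. La derivada de la aceleración da la sacudida: j(t) = 0. La derivada de la sacudida da el snap: s(t) = 0. De la ecuación del snap s(t) = 0, sustituimos t = 2 para obtener s = 0.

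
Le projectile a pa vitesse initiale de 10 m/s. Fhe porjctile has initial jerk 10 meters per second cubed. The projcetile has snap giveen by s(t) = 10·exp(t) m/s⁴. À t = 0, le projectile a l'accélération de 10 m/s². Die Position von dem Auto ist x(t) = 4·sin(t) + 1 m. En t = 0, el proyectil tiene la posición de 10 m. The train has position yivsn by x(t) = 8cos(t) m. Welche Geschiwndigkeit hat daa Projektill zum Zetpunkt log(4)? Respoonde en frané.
Pour résoudre ceci, nous devons prendre 3 primitives de notre équation du snap s(t) = 10·exp(t). L'intégrale du snap est le jerk. En utilisant j(0) = 10, nous obtenons j(t) = 10·exp(t). La primitive du jerk, avec a(0) = 10, donne l'accélération: a(t) = 10·exp(t). L'intégrale de l'accélération, avec v(0) = 10, donne la vitesse: v(t) = 10·exp(t). En utilisant v(t) = 10·exp(t) et en substituant t = log(4), nous trouvons v = 40.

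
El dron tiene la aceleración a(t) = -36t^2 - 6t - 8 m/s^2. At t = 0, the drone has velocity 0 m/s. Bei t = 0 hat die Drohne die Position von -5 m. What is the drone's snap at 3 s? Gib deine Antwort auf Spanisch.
Partiendo de la aceleración a(t) = -36·t^2 - 6·t - 8, tomamos 2 derivadas. Tomando d/dt de a(t), encontramos j(t) = -72·t - 6. Tomando d/dt de j(t), encontramos s(t) = -72. De la ecuación del snap s(t) = -72, sustituimos t = 3 para obtener s = -72.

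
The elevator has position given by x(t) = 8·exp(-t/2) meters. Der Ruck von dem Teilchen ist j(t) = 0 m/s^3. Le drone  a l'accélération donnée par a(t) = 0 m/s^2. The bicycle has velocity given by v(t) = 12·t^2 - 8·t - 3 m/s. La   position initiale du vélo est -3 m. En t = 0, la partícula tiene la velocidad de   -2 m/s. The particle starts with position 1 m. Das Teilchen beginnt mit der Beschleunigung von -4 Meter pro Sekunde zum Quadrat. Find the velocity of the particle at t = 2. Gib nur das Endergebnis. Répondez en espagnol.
La velocidad en t = 2 es v = -10.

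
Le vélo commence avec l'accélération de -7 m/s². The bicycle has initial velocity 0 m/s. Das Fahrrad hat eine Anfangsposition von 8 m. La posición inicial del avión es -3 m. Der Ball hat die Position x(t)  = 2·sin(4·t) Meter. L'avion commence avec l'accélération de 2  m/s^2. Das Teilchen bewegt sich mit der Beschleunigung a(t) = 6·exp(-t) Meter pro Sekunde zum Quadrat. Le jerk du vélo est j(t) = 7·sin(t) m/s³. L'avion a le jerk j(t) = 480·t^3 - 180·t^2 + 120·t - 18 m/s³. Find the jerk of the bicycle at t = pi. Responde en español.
Usando j(t) = 7·sin(t) y sustituyendo t = pi, encontramos j = 0.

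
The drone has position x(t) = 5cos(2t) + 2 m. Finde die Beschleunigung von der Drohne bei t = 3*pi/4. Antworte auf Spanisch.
Partiendo de la posición x(t) = 5·cos(2·t) + 2, tomamos 2 derivadas. Tomando d/dt de x(t), encontramos v(t) = -10·sin(2·t). Tomando d/dt de v(t), encontramos a(t) = -20·cos(2·t). Usando a(t) = -20·cos(2·t) y sustituyendo t = 3*pi/4, encontramos a = 0.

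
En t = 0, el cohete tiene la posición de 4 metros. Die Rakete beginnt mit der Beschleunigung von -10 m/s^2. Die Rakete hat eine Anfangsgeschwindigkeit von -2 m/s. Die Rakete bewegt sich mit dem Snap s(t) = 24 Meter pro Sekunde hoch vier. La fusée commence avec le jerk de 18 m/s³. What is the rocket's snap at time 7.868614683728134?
From the given snap equation s(t) = 24, we substitute t = 7.868614683728134 to get s = 24.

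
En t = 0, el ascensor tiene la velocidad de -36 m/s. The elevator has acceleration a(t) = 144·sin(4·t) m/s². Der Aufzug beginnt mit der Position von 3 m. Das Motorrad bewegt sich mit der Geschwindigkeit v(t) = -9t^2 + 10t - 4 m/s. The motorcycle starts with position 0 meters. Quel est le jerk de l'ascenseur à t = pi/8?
Nous devons dériver notre équation de l'accélération a(t) = 144·sin(4·t) 1 fois. En prenant d/dt de a(t), nous trouvons j(t) = 576·cos(4·t). Nous avons le jerk j(t) = 576·cos(4·t). En substituant t = pi/8: j(pi/8) = 0.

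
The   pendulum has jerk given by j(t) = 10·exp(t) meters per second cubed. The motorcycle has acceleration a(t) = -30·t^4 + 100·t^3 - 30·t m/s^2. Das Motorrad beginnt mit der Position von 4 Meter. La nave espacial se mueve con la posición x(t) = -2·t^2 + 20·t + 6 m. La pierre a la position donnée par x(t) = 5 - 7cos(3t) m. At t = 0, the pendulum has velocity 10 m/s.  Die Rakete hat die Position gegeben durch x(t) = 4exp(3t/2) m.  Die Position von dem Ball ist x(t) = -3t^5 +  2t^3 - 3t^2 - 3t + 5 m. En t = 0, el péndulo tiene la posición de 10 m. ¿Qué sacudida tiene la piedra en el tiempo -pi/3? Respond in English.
We must differentiate our position equation x(t) = 5 - 7·cos(3·t) 3 times. Taking d/dt of x(t), we find v(t) = 21·sin(3·t). Differentiating velocity, we get acceleration: a(t) = 63·cos(3·t). The derivative of acceleration gives jerk: j(t) = -189·sin(3·t). We have jerk j(t) = -189·sin(3·t). Substituting t = -pi/3: j(-pi/3) = 0.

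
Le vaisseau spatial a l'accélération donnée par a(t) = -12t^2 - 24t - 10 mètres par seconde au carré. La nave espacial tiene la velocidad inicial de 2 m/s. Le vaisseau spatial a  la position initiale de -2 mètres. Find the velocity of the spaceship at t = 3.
We need to integrate our acceleration equation a(t) = -12·t^2 - 24·t - 10 1 time. Integrating acceleration and using the initial condition v(0) = 2, we get v(t) = -4·t^3 - 12·t^2 - 10·t + 2. Using v(t) = -4·t^3 - 12·t^2 - 10·t + 2 and substituting t = 3, we find v = -244.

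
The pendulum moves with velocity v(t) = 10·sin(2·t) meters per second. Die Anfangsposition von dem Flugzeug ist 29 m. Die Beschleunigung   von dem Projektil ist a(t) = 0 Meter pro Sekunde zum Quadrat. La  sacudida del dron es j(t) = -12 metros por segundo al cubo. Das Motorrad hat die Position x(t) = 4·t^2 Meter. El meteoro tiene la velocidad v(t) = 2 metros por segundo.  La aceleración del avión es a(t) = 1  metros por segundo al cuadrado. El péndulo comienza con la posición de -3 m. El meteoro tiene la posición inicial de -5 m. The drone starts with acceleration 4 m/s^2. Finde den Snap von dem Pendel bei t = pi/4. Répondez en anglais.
Starting from velocity v(t) = 10·sin(2·t), we take 3 derivatives. Differentiating velocity, we get acceleration: a(t) = 20·cos(2·t). Taking d/dt of a(t), we find j(t) = -40·sin(2·t). Taking d/dt of j(t), we find s(t) = -80·cos(2·t). We have snap s(t) = -80·cos(2·t). Substituting t = pi/4: s(pi/4) = 0.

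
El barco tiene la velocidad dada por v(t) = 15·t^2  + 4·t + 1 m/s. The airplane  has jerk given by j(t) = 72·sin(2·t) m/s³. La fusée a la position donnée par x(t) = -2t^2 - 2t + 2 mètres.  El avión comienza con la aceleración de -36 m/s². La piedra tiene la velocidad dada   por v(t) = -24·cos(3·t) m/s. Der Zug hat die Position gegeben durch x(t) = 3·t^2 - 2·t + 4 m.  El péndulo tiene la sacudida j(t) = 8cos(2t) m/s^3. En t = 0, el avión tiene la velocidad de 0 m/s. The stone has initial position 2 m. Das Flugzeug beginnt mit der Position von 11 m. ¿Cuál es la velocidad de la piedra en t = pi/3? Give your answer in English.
We have velocity v(t) = -24·cos(3·t). Substituting t = pi/3: v(pi/3) = 24.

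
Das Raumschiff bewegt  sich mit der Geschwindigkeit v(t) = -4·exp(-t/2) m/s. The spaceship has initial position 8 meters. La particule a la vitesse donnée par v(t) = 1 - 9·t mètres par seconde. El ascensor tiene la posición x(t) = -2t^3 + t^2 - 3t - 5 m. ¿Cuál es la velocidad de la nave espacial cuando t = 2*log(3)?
Tenemos la velocidad v(t) = -4·exp(-t/2). Sustituyendo t = 2*log(3): v(2*log(3)) = -4/3.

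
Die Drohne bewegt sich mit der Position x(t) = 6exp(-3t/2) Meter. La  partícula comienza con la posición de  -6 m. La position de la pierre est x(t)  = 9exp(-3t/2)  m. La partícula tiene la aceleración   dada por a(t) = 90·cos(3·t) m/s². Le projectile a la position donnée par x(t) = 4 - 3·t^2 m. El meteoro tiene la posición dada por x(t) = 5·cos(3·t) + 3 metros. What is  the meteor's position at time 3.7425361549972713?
Using x(t) = 5·cos(3·t) + 3 and substituting t = 3.7425361549972713, we find x = 4.14978830350268.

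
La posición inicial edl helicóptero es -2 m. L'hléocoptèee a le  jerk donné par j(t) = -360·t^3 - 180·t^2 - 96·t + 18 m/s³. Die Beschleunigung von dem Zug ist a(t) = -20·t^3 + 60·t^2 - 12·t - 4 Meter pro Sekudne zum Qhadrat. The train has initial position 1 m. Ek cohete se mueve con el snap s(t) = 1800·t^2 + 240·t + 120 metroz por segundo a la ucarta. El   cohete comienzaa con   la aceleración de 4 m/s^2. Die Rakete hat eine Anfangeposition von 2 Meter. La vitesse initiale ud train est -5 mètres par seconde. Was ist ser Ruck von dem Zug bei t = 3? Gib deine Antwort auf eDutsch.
Wir müssen unsere Gleichung für die Beschleunigung a(t) = -20·t^3 + 60·t^2 - 12·t - 4 1-mal ableiten. Durch Ableiten von der Beschleunigung erhalten wir den Ruck: j(t) = -60·t^2 + 120·t - 12. Wir haben den Ruck j(t) = -60·t^2 + 120·t - 12. Durch Einsetzen von t = 3: j(3) = -192.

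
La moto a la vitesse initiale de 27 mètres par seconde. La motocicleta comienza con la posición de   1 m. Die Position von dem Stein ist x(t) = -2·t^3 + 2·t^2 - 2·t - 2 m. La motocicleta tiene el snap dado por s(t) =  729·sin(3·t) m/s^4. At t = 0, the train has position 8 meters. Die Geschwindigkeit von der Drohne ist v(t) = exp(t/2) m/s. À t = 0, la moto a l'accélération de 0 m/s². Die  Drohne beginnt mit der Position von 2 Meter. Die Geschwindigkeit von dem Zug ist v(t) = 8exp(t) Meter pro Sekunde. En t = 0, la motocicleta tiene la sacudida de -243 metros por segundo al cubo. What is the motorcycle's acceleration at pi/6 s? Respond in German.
Ausgehend von dem Snap s(t) = 729·sin(3·t), nehmen wir 2 Integrale. Das Integral von dem Snap, mit j(0) = -243, ergibt den Ruck: j(t) = -243·cos(3·t). Das Integral von dem Ruck, mit a(0) = 0, ergibt die Beschleunigung: a(t) = -81·sin(3·t). Aus der Gleichung für die Beschleunigung a(t) = -81·sin(3·t), setzen wir t = pi/6 ein und erhalten a = -81.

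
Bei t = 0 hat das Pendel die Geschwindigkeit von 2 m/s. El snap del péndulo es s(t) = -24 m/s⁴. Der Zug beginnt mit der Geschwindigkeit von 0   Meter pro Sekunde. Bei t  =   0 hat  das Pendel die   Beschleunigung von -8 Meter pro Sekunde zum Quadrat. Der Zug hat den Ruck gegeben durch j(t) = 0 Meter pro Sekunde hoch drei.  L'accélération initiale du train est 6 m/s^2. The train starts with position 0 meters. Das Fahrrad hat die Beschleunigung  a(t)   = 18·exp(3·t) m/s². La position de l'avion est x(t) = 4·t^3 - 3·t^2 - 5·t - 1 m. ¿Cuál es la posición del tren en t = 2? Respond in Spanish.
Para resolver esto, necesitamos tomar 3 integrales de nuestra ecuación de la sacudida j(t) = 0. Tomando ∫j(t)dt y aplicando a(0) = 6, encontramos a(t) = 6. Tomando ∫a(t)dt y aplicando v(0) = 0, encontramos v(t) = 6·t. Tomando ∫v(t)dt y aplicando x(0) = 0, encontramos x(t) = 3·t^2. Usando x(t) = 3·t^2 y sustituyendo t = 2, encontramos x = 12.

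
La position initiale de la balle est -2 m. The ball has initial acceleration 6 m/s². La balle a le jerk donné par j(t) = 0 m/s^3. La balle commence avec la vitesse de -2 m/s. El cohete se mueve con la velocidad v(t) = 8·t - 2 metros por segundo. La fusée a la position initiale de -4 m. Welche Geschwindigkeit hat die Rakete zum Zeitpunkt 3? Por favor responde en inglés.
We have velocity v(t) = 8·t - 2. Substituting t = 3: v(3) = 22.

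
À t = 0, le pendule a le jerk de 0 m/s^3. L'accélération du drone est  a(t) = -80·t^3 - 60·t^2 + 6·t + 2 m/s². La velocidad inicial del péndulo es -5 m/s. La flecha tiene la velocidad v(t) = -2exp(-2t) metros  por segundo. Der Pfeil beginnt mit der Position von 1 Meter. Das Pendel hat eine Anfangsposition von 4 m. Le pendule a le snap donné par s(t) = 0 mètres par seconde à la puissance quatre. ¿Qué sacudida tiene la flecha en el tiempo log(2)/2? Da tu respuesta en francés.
En partant de la vitesse v(t) = -2·exp(-2·t), nous prenons 2 dérivées. La dérivée de la vitesse donne l'accélération: a(t) = 4·exp(-2·t). La dérivée de l'accélération donne le jerk: j(t) = -8·exp(-2·t). Nous avons le jerk j(t) = -8·exp(-2·t). En substituant t = log(2)/2: j(log(2)/2) = -4.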